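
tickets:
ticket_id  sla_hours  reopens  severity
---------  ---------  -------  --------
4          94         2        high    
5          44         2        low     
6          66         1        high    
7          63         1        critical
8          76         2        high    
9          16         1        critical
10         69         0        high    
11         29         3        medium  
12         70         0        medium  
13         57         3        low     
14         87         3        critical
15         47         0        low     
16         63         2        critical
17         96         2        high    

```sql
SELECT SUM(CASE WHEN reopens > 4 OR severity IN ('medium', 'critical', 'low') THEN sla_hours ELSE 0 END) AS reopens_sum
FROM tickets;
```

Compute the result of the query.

476

ticket_id=4: ✗
ticket_id=5: ✓ → 44
ticket_id=6: ✗
ticket_id=7: ✓ → 63
ticket_id=8: ✗
ticket_id=9: ✓ → 16
ticket_id=10: ✗
ticket_id=11: ✓ → 29
ticket_id=12: ✓ → 70
ticket_id=13: ✓ → 57
ticket_id=14: ✓ → 87
ticket_id=15: ✓ → 47
ticket_id=16: ✓ → 63
ticket_id=17: ✗
reopens_sum = 44 + 63 + 16 + 29 + 70 + 57 + 87 + 47 + 63 = 476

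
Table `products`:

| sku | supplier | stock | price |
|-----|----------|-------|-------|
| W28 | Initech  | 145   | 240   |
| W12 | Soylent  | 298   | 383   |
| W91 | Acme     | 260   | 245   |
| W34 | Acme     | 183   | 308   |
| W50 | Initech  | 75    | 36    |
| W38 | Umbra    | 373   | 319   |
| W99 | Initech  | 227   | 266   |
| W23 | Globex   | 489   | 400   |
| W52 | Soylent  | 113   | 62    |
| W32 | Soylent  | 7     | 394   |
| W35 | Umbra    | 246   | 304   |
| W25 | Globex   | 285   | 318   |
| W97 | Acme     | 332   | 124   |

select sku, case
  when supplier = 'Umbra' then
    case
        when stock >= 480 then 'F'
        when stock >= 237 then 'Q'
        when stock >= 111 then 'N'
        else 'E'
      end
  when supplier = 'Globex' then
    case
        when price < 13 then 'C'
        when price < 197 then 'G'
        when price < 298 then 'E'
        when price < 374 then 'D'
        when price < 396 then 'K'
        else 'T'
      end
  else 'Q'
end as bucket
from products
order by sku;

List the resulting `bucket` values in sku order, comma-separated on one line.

Q, T, D, Q, Q, Q, Q, Q, Q, Q, Q, Q, Q

sku=W12: supplier='Soylent' → outer ELSE → Q
sku=W23: supplier='Globex' → inner[ELSE] → T
sku=W25: supplier='Globex' → inner[price < 374] → D
sku=W28: supplier='Initech' → outer ELSE → Q
sku=W32: supplier='Soylent' → outer ELSE → Q
sku=W34: supplier='Acme' → outer ELSE → Q
sku=W35: supplier='Umbra' → inner[stock >= 237] → Q
sku=W38: supplier='Umbra' → inner[stock >= 237] → Q
sku=W50: supplier='Initech' → outer ELSE → Q
sku=W52: supplier='Soylent' → outer ELSE → Q
sku=W91: supplier='Acme' → outer ELSE → Q
sku=W97: supplier='Acme' → outer ELSE → Q
sku=W99: supplier='Initech' → outer ELSE → Q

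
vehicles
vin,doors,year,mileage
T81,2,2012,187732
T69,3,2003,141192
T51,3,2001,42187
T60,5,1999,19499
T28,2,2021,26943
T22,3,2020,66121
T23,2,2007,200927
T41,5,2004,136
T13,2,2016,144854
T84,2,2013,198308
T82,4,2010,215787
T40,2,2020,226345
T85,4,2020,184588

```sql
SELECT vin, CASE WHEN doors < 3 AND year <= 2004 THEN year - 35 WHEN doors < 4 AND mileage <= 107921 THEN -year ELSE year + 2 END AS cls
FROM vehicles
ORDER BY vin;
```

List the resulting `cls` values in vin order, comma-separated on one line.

vin=T13: ELSE → 2018
vin=T22: doors < 4 AND mileage <= 107921 → -2020
vin=T23: ELSE → 2009
vin=T28: doors < 4 AND mileage <= 107921 → -2021
vin=T40: ELSE → 2022
vin=T41: ELSE → 2006
vin=T51: doors < 4 AND mileage <= 107921 → -2001
vin=T60: ELSE → 2001
vin=T69: ELSE → 2005
vin=T81: ELSE → 2014
vin=T82: ELSE → 2012
vin=T84: ELSE → 2015
vin=T85: ELSE → 2022

2018, -2020, 2009, -2021, 2022, 2006, -2001, 2001, 2005, 2014, 2012, 2015, 2022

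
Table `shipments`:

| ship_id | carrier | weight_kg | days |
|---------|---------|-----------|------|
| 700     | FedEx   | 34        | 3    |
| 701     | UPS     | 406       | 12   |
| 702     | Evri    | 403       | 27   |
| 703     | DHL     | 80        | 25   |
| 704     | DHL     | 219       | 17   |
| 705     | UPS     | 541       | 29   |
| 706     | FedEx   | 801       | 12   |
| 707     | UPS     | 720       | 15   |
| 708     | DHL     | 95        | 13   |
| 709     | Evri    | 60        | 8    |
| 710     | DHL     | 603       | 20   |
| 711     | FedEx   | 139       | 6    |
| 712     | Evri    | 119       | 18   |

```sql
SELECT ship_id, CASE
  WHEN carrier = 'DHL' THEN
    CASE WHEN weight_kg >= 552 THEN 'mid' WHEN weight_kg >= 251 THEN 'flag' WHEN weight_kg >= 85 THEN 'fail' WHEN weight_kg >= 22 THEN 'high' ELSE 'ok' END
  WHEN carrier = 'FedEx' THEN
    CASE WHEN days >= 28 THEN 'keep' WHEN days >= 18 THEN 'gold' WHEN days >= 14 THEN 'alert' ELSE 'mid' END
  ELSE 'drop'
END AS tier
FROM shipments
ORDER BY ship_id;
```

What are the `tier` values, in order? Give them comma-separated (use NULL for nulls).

mid, drop, drop, high, fail, drop, mid, drop, fail, drop, mid, mid, drop

ship_id=700: carrier='FedEx' → inner[ELSE] → mid
ship_id=701: carrier='UPS' → outer ELSE → drop
ship_id=702: carrier='Evri' → outer ELSE → drop
ship_id=703: carrier='DHL' → inner[weight_kg >= 22] → high
ship_id=704: carrier='DHL' → inner[weight_kg >= 85] → fail
ship_id=705: carrier='UPS' → outer ELSE → drop
ship_id=706: carrier='FedEx' → inner[ELSE] → mid
ship_id=707: carrier='UPS' → outer ELSE → drop
ship_id=708: carrier='DHL' → inner[weight_kg >= 85] → fail
ship_id=709: carrier='Evri' → outer ELSE → drop
ship_id=710: carrier='DHL' → inner[weight_kg >= 552] → mid
ship_id=711: carrier='FedEx' → inner[ELSE] → mid
ship_id=712: carrier='Evri' → outer ELSE → drop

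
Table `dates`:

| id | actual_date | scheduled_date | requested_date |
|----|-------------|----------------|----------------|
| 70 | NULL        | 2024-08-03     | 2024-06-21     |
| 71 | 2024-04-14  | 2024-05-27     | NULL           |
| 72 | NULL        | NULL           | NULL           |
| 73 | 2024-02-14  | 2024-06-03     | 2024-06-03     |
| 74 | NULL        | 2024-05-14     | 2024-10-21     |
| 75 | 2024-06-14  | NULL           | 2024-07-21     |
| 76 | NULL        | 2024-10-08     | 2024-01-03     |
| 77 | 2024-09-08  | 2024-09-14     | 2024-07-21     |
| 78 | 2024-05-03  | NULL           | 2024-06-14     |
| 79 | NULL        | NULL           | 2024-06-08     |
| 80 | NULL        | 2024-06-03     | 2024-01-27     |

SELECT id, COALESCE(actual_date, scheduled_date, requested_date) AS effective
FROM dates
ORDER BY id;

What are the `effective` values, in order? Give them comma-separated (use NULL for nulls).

id=70: actual_date=NULL, scheduled_date=2024-08-03 → 2024-08-03
id=71: actual_date=2024-04-14 → 2024-04-14
id=72: actual_date=NULL, scheduled_date=NULL, requested_date=NULL (all NULL) → NULL
id=73: actual_date=2024-02-14 → 2024-02-14
id=74: actual_date=NULL, scheduled_date=2024-05-14 → 2024-05-14
id=75: actual_date=2024-06-14 → 2024-06-14
id=76: actual_date=NULL, scheduled_date=2024-10-08 → 2024-10-08
id=77: actual_date=2024-09-08 → 2024-09-08
id=78: actual_date=2024-05-03 → 2024-05-03
id=79: actual_date=NULL, scheduled_date=NULL, requested_date=2024-06-08 → 2024-06-08
id=80: actual_date=NULL, scheduled_date=2024-06-03 → 2024-06-03

2024-08-03, 2024-04-14, NULL, 2024-02-14, 2024-05-14, 2024-06-14, 2024-10-08, 2024-09-08, 2024-05-03, 2024-06-08, 2024-06-03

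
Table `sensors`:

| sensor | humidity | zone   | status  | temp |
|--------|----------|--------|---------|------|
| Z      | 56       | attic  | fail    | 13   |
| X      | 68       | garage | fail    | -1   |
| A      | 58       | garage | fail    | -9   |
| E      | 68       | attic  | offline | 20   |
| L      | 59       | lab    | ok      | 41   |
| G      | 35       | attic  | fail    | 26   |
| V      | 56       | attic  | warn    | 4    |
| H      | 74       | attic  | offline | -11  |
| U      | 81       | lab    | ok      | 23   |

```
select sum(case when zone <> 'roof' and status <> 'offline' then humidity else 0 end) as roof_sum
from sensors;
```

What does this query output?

sensor=Z: ✓ → 56
sensor=X: ✓ → 68
sensor=A: ✓ → 58
sensor=E: ✗
sensor=L: ✓ → 59
sensor=G: ✓ → 35
sensor=V: ✓ → 56
sensor=H: ✗
sensor=U: ✓ → 81
roof_sum = 56 + 68 + 58 + 59 + 35 + 56 + 81 = 413

413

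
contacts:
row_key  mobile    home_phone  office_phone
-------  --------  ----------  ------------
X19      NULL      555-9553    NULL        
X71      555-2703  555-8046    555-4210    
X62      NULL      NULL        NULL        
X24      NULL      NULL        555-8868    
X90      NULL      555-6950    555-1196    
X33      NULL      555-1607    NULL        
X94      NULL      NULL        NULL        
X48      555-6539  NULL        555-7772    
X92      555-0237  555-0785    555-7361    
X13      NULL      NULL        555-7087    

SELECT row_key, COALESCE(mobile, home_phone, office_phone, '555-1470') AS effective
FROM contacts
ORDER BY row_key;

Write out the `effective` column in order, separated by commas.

555-7087, 555-9553, 555-8868, 555-1607, 555-6539, 555-1470, 555-2703, 555-6950, 555-0237, 555-1470

row_key=X13: mobile=NULL, home_phone=NULL, office_phone=555-7087 → 555-7087
row_key=X19: mobile=NULL, home_phone=555-9553 → 555-9553
row_key=X24: mobile=NULL, home_phone=NULL, office_phone=555-8868 → 555-8868
row_key=X33: mobile=NULL, home_phone=555-1607 → 555-1607
row_key=X48: mobile=555-6539 → 555-6539
row_key=X62: mobile=NULL, home_phone=NULL, office_phone=NULL, → literal 555-1470 → 555-1470
row_key=X71: mobile=555-2703 → 555-2703
row_key=X90: mobile=NULL, home_phone=555-6950 → 555-6950
row_key=X92: mobile=555-0237 → 555-0237
row_key=X94: mobile=NULL, home_phone=NULL, office_phone=NULL, → literal 555-1470 → 555-1470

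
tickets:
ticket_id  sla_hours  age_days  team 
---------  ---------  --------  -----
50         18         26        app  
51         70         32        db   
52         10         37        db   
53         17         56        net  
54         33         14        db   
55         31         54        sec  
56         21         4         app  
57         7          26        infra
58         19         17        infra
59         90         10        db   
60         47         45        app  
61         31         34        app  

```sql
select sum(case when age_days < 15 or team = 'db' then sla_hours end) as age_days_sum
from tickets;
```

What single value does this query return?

ticket_id=50: ✗
ticket_id=51: ✓ → 70
ticket_id=52: ✓ → 10
ticket_id=53: ✗
ticket_id=54: ✓ → 33
ticket_id=55: ✗
ticket_id=56: ✓ → 21
ticket_id=57: ✗
ticket_id=58: ✗
ticket_id=59: ✓ → 90
ticket_id=60: ✗
ticket_id=61: ✗
age_days_sum = 70 + 10 + 33 + 21 + 90 = 224

224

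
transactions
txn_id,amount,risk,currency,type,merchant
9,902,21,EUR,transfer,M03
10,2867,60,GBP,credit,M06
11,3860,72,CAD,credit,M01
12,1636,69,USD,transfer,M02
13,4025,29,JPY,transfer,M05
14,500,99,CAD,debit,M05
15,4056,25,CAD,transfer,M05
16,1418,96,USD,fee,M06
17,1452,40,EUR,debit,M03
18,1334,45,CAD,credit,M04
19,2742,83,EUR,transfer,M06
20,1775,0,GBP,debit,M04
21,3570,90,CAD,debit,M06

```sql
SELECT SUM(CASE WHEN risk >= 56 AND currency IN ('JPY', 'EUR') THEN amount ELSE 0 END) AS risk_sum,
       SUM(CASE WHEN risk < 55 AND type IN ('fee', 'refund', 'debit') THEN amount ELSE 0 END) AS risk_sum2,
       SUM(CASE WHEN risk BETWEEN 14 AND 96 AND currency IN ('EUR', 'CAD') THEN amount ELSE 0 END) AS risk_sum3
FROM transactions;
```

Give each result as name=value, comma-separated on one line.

risk_sum=2742, risk_sum2=3227, risk_sum3=17916

[risk_sum: risk >= 56 AND currency IN ('JPY', 'EUR')]
txn_id=9: ✗
txn_id=10: ✗
txn_id=11: ✗
txn_id=12: ✗
txn_id=13: ✗
txn_id=14: ✗
txn_id=15: ✗
txn_id=16: ✗
txn_id=17: ✗
txn_id=18: ✗
txn_id=19: ✓ → 2742
txn_id=20: ✗
txn_id=21: ✗
risk_sum = 2742
—
[risk_sum2: risk < 55 AND type IN ('fee', 'refund', 'debit')]
txn_id=9: ✗
txn_id=10: ✗
txn_id=11: ✗
txn_id=12: ✗
txn_id=13: ✗
txn_id=14: ✗
txn_id=15: ✗
txn_id=16: ✗
txn_id=17: ✓ → 1452
txn_id=18: ✗
txn_id=19: ✗
txn_id=20: ✓ → 1775
txn_id=21: ✗
risk_sum2 = 1452 + 1775 = 3227
—
[risk_sum3: risk BETWEEN 14 AND 96 AND currency IN ('EUR', 'CAD')]
txn_id=9: ✓ → 902
txn_id=10: ✗
txn_id=11: ✓ → 3860
txn_id=12: ✗
txn_id=13: ✗
txn_id=14: ✗
txn_id=15: ✓ → 4056
txn_id=16: ✗
txn_id=17: ✓ → 1452
txn_id=18: ✓ → 1334
txn_id=19: ✓ → 2742
txn_id=20: ✗
txn_id=21: ✓ → 3570
risk_sum3 = 902 + 3860 + 4056 + 1452 + 1334 + 2742 + 3570 = 17916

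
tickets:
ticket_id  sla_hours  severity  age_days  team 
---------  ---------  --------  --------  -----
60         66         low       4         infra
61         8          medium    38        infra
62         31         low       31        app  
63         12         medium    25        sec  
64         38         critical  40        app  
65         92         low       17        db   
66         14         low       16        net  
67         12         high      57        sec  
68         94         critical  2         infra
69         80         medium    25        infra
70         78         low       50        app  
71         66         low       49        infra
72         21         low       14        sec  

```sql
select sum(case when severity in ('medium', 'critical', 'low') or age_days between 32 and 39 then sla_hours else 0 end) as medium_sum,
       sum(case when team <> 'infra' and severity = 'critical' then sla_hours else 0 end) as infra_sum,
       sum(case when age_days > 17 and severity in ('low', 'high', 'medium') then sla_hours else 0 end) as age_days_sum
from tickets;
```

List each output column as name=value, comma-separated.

medium_sum=600, infra_sum=38, age_days_sum=287

[medium_sum: severity in ('medium', 'critical', 'low') or age_days between 32 and 39]
ticket_id=60: ✓ → 66
ticket_id=61: ✓ → 8
ticket_id=62: ✓ → 31
ticket_id=63: ✓ → 12
ticket_id=64: ✓ → 38
ticket_id=65: ✓ → 92
ticket_id=66: ✓ → 14
ticket_id=67: ✗
ticket_id=68: ✓ → 94
ticket_id=69: ✓ → 80
ticket_id=70: ✓ → 78
ticket_id=71: ✓ → 66
ticket_id=72: ✓ → 21
medium_sum = 66 + 8 + 31 + 12 + 38 + 92 + 14 + 94 + 80 + 78 + 66 + 21 = 600
—
[infra_sum: team <> 'infra' and severity = 'critical']
ticket_id=60: ✗
ticket_id=61: ✗
ticket_id=62: ✗
ticket_id=63: ✗
ticket_id=64: ✓ → 38
ticket_id=65: ✗
ticket_id=66: ✗
ticket_id=67: ✗
ticket_id=68: ✗
ticket_id=69: ✗
ticket_id=70: ✗
ticket_id=71: ✗
ticket_id=72: ✗
infra_sum = 38
—
[age_days_sum: age_days > 17 and severity in ('low', 'high', 'medium')]
ticket_id=60: ✗
ticket_id=61: ✓ → 8
ticket_id=62: ✓ → 31
ticket_id=63: ✓ → 12
ticket_id=64: ✗
ticket_id=65: ✗
ticket_id=66: ✗
ticket_id=67: ✓ → 12
ticket_id=68: ✗
ticket_id=69: ✓ → 80
ticket_id=70: ✓ → 78
ticket_id=71: ✓ → 66
ticket_id=72: ✗
age_days_sum = 8 + 31 + 12 + 12 + 80 + 78 + 66 = 287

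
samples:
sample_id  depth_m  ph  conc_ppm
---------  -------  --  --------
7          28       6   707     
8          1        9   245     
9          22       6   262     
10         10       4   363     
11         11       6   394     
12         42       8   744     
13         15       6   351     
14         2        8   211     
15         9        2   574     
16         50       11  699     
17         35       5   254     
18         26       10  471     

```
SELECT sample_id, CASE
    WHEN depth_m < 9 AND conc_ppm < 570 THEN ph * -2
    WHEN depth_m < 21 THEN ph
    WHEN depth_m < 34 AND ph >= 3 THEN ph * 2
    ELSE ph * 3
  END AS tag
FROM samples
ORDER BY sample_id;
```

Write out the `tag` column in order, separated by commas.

12, -18, 12, 4, 6, 24, 6, -16, 2, 33, 15, 20

sample_id=7: depth_m < 34 AND ph >= 3 → 12
sample_id=8: depth_m < 9 AND conc_ppm < 570 → -18
sample_id=9: depth_m < 34 AND ph >= 3 → 12
sample_id=10: depth_m < 21 → 4
sample_id=11: depth_m < 21 → 6
sample_id=12: ELSE → 24
sample_id=13: depth_m < 21 → 6
sample_id=14: depth_m < 9 AND conc_ppm < 570 → -16
sample_id=15: depth_m < 21 → 2
sample_id=16: ELSE → 33
sample_id=17: ELSE → 15
sample_id=18: depth_m < 34 AND ph >= 3 → 20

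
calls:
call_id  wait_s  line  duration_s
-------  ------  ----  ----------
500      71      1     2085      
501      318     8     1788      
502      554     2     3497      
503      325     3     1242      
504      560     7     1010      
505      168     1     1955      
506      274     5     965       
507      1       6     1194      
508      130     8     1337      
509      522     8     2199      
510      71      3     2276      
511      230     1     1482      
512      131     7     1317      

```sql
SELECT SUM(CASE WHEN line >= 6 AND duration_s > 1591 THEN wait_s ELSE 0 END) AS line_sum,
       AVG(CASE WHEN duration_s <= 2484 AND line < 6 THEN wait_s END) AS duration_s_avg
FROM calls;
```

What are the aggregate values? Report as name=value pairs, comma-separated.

line_sum=840, duration_s_avg=189.8333333333

[line_sum: line >= 6 AND duration_s > 1591]
call_id=500: ✗
call_id=501: ✓ → 318
call_id=502: ✗
call_id=503: ✗
call_id=504: ✗
call_id=505: ✗
call_id=506: ✗
call_id=507: ✗
call_id=508: ✗
call_id=509: ✓ → 522
call_id=510: ✗
call_id=511: ✗
call_id=512: ✗
line_sum = 318 + 522 = 840
—
[duration_s_avg: duration_s <= 2484 AND line < 6]
call_id=500: ✓ → 71
call_id=501: ✗
call_id=502: ✗
call_id=503: ✓ → 325
call_id=504: ✗
call_id=505: ✓ → 168
call_id=506: ✓ → 274
call_id=507: ✗
call_id=508: ✗
call_id=509: ✗
call_id=510: ✓ → 71
call_id=511: ✓ → 230
call_id=512: ✗
duration_s_avg = (71 + 325 + 168 + 274 + 71 + 230) / 6 = 189.8333333333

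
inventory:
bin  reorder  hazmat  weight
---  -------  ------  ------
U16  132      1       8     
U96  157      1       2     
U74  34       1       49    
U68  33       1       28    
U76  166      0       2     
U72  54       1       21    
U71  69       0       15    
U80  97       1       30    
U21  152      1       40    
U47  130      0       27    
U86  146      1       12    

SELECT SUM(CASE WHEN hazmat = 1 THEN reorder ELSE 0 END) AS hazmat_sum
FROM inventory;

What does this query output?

bin=U16: ✓ → 132
bin=U96: ✓ → 157
bin=U74: ✓ → 34
bin=U68: ✓ → 33
bin=U76: ✗
bin=U72: ✓ → 54
bin=U71: ✗
bin=U80: ✓ → 97
bin=U21: ✓ → 152
bin=U47: ✗
bin=U86: ✓ → 146
hazmat_sum = 132 + 157 + 34 + 33 + 54 + 97 + 152 + 146 = 805

805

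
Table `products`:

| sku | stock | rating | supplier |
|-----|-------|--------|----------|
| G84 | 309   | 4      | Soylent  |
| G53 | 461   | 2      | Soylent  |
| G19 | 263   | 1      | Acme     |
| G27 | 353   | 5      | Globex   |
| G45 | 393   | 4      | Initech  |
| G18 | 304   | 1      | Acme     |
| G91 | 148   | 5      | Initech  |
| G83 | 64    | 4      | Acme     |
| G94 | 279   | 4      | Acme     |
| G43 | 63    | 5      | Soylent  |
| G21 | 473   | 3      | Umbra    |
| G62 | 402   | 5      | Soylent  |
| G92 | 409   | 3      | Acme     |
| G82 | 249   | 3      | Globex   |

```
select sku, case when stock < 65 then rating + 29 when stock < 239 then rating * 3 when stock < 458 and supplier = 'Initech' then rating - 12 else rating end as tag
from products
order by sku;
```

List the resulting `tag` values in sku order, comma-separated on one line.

1, 1, 3, 5, 34, -8, 2, 5, 3, 33, 4, 15, 3, 4

sku=G18: ELSE → 1
sku=G19: ELSE → 1
sku=G21: ELSE → 3
sku=G27: ELSE → 5
sku=G43: stock < 65 → 34
sku=G45: stock < 458 and supplier = 'Initech' → -8
sku=G53: ELSE → 2
sku=G62: ELSE → 5
sku=G82: ELSE → 3
sku=G83: stock < 65 → 33
sku=G84: ELSE → 4
sku=G91: stock < 239 → 15
sku=G92: ELSE → 3
sku=G94: ELSE → 4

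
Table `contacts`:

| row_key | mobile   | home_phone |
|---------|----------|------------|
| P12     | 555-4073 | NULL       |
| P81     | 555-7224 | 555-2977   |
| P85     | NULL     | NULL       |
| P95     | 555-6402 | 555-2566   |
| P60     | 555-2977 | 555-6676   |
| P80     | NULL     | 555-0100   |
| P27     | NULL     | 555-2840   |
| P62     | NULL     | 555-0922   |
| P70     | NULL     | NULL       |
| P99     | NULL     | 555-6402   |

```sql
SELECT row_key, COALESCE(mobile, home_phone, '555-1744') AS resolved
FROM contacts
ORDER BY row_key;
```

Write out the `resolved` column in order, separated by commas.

555-4073, 555-2840, 555-2977, 555-0922, 555-1744, 555-0100, 555-7224, 555-1744, 555-6402, 555-6402

row_key=P12: mobile=555-4073 → 555-4073
row_key=P27: mobile=NULL, home_phone=555-2840 → 555-2840
row_key=P60: mobile=555-2977 → 555-2977
row_key=P62: mobile=NULL, home_phone=555-0922 → 555-0922
row_key=P70: mobile=NULL, home_phone=NULL, → literal 555-1744 → 555-1744
row_key=P80: mobile=NULL, home_phone=555-0100 → 555-0100
row_key=P81: mobile=555-7224 → 555-7224
row_key=P85: mobile=NULL, home_phone=NULL, → literal 555-1744 → 555-1744
row_key=P95: mobile=555-6402 → 555-6402
row_key=P99: mobile=NULL, home_phone=555-6402 → 555-6402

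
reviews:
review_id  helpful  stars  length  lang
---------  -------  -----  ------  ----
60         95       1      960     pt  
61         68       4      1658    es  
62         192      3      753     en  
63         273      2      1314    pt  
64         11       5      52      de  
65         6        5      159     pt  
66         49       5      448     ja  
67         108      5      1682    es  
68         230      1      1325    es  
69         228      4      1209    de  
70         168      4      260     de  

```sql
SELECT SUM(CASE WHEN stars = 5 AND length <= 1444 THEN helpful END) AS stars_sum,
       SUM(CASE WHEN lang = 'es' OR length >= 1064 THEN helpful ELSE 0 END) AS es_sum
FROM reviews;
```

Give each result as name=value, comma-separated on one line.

stars_sum=66, es_sum=907

[stars_sum: stars = 5 AND length <= 1444]
review_id=60: ✗
review_id=61: ✗
review_id=62: ✗
review_id=63: ✗
review_id=64: ✓ → 11
review_id=65: ✓ → 6
review_id=66: ✓ → 49
review_id=67: ✗
review_id=68: ✗
review_id=69: ✗
review_id=70: ✗
stars_sum = 11 + 6 + 49 = 66
—
[es_sum: lang = 'es' OR length >= 1064]
review_id=60: ✗
review_id=61: ✓ → 68
review_id=62: ✗
review_id=63: ✓ → 273
review_id=64: ✗
review_id=65: ✗
review_id=66: ✗
review_id=67: ✓ → 108
review_id=68: ✓ → 230
review_id=69: ✓ → 228
review_id=70: ✗
es_sum = 68 + 273 + 108 + 230 + 228 = 907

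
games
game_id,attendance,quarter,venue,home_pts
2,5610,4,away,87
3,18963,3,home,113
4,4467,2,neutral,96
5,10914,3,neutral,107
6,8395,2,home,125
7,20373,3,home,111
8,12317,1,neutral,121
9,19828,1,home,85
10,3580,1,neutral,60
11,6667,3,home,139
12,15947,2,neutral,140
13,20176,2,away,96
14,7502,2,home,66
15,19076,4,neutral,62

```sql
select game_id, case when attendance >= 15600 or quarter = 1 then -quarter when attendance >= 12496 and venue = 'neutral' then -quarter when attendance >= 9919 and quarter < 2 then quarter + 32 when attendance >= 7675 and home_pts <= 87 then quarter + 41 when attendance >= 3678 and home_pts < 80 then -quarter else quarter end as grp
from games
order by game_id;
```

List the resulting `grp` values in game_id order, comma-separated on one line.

4, -3, 2, 3, 2, -3, -1, -1, -1, 3, -2, -2, -2, -4

game_id=2: ELSE → 4
game_id=3: attendance >= 15600 or quarter = 1 → -3
game_id=4: ELSE → 2
game_id=5: ELSE → 3
game_id=6: ELSE → 2
game_id=7: attendance >= 15600 or quarter = 1 → -3
game_id=8: attendance >= 15600 or quarter = 1 → -1
game_id=9: attendance >= 15600 or quarter = 1 → -1
game_id=10: attendance >= 15600 or quarter = 1 → -1
game_id=11: ELSE → 3
game_id=12: attendance >= 15600 or quarter = 1 → -2
game_id=13: attendance >= 15600 or quarter = 1 → -2
game_id=14: attendance >= 3678 and home_pts < 80 → -2
game_id=15: attendance >= 15600 or quarter = 1 → -4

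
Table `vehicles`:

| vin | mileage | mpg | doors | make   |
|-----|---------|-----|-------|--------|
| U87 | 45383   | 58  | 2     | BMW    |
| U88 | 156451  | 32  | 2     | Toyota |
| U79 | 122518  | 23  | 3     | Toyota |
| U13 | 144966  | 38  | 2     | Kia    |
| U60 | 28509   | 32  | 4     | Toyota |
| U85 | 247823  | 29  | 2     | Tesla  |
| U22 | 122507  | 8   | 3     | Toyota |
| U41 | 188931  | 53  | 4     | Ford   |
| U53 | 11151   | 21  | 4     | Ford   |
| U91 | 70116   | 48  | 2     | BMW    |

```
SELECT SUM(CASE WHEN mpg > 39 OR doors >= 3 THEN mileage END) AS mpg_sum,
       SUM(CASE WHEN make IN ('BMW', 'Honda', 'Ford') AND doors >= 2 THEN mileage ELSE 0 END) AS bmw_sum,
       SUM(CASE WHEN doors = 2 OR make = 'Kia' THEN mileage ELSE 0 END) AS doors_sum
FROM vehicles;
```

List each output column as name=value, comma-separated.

mpg_sum=589115, bmw_sum=315581, doors_sum=664739

[mpg_sum: mpg > 39 OR doors >= 3]
vin=U87: ✓ → 45383
vin=U88: ✗
vin=U79: ✓ → 122518
vin=U13: ✗
vin=U60: ✓ → 28509
vin=U85: ✗
vin=U22: ✓ → 122507
vin=U41: ✓ → 188931
vin=U53: ✓ → 11151
vin=U91: ✓ → 70116
mpg_sum = 45383 + 122518 + 28509 + 122507 + 188931 + 11151 + 70116 = 589115
—
[bmw_sum: make IN ('BMW', 'Honda', 'Ford') AND doors >= 2]
vin=U87: ✓ → 45383
vin=U88: ✗
vin=U79: ✗
vin=U13: ✗
vin=U60: ✗
vin=U85: ✗
vin=U22: ✗
vin=U41: ✓ → 188931
vin=U53: ✓ → 11151
vin=U91: ✓ → 70116
bmw_sum = 45383 + 188931 + 11151 + 70116 = 315581
—
[doors_sum: doors = 2 OR make = 'Kia']
vin=U87: ✓ → 45383
vin=U88: ✓ → 156451
vin=U79: ✗
vin=U13: ✓ → 144966
vin=U60: ✗
vin=U85: ✓ → 247823
vin=U22: ✗
vin=U41: ✗
vin=U53: ✗
vin=U91: ✓ → 70116
doors_sum = 45383 + 156451 + 144966 + 247823 + 70116 = 664739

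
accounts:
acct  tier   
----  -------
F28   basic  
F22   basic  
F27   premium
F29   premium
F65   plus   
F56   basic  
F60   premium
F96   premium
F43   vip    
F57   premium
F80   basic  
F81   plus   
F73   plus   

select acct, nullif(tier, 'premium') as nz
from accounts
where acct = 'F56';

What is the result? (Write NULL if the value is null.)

basic

acct = F56: tier=basic.
tier=basic vs premium: differ → basic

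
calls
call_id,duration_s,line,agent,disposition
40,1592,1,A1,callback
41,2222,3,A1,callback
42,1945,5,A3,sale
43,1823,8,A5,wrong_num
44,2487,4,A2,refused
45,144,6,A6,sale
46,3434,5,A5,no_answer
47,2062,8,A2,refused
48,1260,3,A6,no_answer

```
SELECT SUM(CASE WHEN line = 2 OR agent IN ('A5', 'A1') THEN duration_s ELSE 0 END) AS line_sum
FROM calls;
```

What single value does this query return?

9071

call_id=40: ✓ → 1592
call_id=41: ✓ → 2222
call_id=42: ✗
call_id=43: ✓ → 1823
call_id=44: ✗
call_id=45: ✗
call_id=46: ✓ → 3434
call_id=47: ✗
call_id=48: ✗
line_sum = 1592 + 2222 + 1823 + 3434 = 9071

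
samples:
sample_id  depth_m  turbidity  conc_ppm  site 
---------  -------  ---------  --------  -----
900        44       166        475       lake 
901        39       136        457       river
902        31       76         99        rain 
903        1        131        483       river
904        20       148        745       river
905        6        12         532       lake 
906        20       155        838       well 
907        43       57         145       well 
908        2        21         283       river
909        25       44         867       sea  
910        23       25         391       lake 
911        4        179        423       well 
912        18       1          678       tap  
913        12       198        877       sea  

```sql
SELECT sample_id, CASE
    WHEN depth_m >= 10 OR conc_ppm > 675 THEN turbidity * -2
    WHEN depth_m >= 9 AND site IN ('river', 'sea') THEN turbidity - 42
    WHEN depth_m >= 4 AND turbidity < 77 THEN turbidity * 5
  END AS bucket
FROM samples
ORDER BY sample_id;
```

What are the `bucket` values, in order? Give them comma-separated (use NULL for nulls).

-332, -272, -152, NULL, -296, 60, -310, -114, NULL, -88, -50, NULL, -2, -396

sample_id=900: depth_m >= 10 OR conc_ppm > 675 → -332
sample_id=901: depth_m >= 10 OR conc_ppm > 675 → -272
sample_id=902: depth_m >= 10 OR conc_ppm > 675 → -152
sample_id=903: (no match → NULL) → NULL
sample_id=904: depth_m >= 10 OR conc_ppm > 675 → -296
sample_id=905: depth_m >= 4 AND turbidity < 77 → 60
sample_id=906: depth_m >= 10 OR conc_ppm > 675 → -310
sample_id=907: depth_m >= 10 OR conc_ppm > 675 → -114
sample_id=908: (no match → NULL) → NULL
sample_id=909: depth_m >= 10 OR conc_ppm > 675 → -88
sample_id=910: depth_m >= 10 OR conc_ppm > 675 → -50
sample_id=911: (no match → NULL) → NULL
sample_id=912: depth_m >= 10 OR conc_ppm > 675 → -2
sample_id=913: depth_m >= 10 OR conc_ppm > 675 → -396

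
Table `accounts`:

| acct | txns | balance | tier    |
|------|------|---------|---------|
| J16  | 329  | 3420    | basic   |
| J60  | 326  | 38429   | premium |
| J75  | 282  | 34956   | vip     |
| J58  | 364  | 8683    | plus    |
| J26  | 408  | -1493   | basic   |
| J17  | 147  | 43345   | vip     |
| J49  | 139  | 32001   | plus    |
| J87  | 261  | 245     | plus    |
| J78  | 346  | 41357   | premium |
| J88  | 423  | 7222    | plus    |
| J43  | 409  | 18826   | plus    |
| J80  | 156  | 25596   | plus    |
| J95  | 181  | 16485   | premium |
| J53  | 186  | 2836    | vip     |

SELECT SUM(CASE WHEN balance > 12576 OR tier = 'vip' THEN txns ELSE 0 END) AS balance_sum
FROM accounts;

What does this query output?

acct=J16: ✗
acct=J60: ✓ → 326
acct=J75: ✓ → 282
acct=J58: ✗
acct=J26: ✗
acct=J17: ✓ → 147
acct=J49: ✓ → 139
acct=J87: ✗
acct=J78: ✓ → 346
acct=J88: ✗
acct=J43: ✓ → 409
acct=J80: ✓ → 156
acct=J95: ✓ → 181
acct=J53: ✓ → 186
balance_sum = 326 + 282 + 147 + 139 + 346 + 409 + 156 + 181 + 186 = 2172

2172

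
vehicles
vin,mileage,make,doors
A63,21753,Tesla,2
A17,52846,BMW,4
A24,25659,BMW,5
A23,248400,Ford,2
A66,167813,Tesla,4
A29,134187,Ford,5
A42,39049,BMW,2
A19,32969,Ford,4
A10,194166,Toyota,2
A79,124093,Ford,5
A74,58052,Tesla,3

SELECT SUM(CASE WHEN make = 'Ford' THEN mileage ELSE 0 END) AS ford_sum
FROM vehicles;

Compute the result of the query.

vin=A63: ✗
vin=A17: ✗
vin=A24: ✗
vin=A23: ✓ → 248400
vin=A66: ✗
vin=A29: ✓ → 134187
vin=A42: ✗
vin=A19: ✓ → 32969
vin=A10: ✗
vin=A79: ✓ → 124093
vin=A74: ✗
ford_sum = 248400 + 134187 + 32969 + 124093 = 539649

539649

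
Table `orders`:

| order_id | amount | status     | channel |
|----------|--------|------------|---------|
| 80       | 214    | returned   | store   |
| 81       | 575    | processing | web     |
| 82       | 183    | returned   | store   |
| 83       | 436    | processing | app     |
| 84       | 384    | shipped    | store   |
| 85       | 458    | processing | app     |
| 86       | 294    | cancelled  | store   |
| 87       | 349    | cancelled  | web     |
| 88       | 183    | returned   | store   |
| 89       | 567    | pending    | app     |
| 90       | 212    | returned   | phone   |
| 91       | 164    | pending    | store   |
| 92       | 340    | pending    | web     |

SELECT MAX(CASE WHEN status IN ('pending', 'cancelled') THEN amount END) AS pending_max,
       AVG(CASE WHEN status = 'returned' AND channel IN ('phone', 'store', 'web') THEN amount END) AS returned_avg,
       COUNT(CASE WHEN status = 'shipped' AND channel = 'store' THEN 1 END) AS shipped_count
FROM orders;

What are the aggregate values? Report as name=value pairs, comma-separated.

[pending_max: status IN ('pending', 'cancelled')]
order_id=80: ✗
order_id=81: ✗
order_id=82: ✗
order_id=83: ✗
order_id=84: ✗
order_id=85: ✗
order_id=86: ✓ → 294
order_id=87: ✓ → 349
order_id=88: ✗
order_id=89: ✓ → 567
order_id=90: ✗
order_id=91: ✓ → 164
order_id=92: ✓ → 340
pending_max = MAX(294, 349, 567, 164, 340) = 567
—
[returned_avg: status = 'returned' AND channel IN ('phone', 'store', 'web')]
order_id=80: ✓ → 214
order_id=81: ✗
order_id=82: ✓ → 183
order_id=83: ✗
order_id=84: ✗
order_id=85: ✗
order_id=86: ✗
order_id=87: ✗
order_id=88: ✓ → 183
order_id=89: ✗
order_id=90: ✓ → 212
order_id=91: ✗
order_id=92: ✗
returned_avg = (214 + 183 + 183 + 212) / 4 = 198
—
[shipped_count: status = 'shipped' AND channel = 'store']
order_id=80: ✗
order_id=81: ✗
order_id=82: ✗
order_id=83: ✗
order_id=84: ✓ → 1
order_id=85: ✗
order_id=86: ✗
order_id=87: ✗
order_id=88: ✗
order_id=89: ✗
order_id=90: ✗
order_id=91: ✗
order_id=92: ✗
shipped_count = COUNT(1) = 1

pending_max=567, returned_avg=198, shipped_count=1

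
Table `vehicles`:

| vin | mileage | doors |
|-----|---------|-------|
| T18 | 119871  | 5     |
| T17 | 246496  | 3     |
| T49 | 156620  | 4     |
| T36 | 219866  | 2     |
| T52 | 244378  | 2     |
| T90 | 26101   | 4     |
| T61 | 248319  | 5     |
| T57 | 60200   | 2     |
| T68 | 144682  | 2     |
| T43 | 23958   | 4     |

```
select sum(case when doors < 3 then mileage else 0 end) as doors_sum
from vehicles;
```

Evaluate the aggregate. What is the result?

669126

vin=T18: ✗
vin=T17: ✗
vin=T49: ✗
vin=T36: ✓ → 219866
vin=T52: ✓ → 244378
vin=T90: ✗
vin=T61: ✗
vin=T57: ✓ → 60200
vin=T68: ✓ → 144682
vin=T43: ✗
doors_sum = 219866 + 244378 + 60200 + 144682 = 669126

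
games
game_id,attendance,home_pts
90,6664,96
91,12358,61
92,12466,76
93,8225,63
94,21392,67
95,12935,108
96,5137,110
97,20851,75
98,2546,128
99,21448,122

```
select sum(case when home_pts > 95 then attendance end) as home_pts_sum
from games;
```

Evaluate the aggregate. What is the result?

game_id=90: ✓ → 6664
game_id=91: ✗
game_id=92: ✗
game_id=93: ✗
game_id=94: ✗
game_id=95: ✓ → 12935
game_id=96: ✓ → 5137
game_id=97: ✗
game_id=98: ✓ → 2546
game_id=99: ✓ → 21448
home_pts_sum = 6664 + 12935 + 5137 + 2546 + 21448 = 48730

48730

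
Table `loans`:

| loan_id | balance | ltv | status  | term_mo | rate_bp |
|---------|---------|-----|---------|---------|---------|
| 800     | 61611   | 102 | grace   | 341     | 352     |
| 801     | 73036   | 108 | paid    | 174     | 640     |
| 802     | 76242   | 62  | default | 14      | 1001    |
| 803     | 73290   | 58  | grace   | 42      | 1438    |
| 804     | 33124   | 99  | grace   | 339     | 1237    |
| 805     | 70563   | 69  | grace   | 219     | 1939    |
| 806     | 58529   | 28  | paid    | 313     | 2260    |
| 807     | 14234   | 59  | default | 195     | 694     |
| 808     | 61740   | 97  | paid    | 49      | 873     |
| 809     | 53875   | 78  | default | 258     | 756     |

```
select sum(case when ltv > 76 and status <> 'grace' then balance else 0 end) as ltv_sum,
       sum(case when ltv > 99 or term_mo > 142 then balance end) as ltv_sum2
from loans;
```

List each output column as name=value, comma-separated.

[ltv_sum: ltv > 76 and status <> 'grace']
loan_id=800: ✗
loan_id=801: ✓ → 73036
loan_id=802: ✗
loan_id=803: ✗
loan_id=804: ✗
loan_id=805: ✗
loan_id=806: ✗
loan_id=807: ✗
loan_id=808: ✓ → 61740
loan_id=809: ✓ → 53875
ltv_sum = 73036 + 61740 + 53875 = 188651
—
[ltv_sum2: ltv > 99 or term_mo > 142]
loan_id=800: ✓ → 61611
loan_id=801: ✓ → 73036
loan_id=802: ✗
loan_id=803: ✗
loan_id=804: ✓ → 33124
loan_id=805: ✓ → 70563
loan_id=806: ✓ → 58529
loan_id=807: ✓ → 14234
loan_id=808: ✗
loan_id=809: ✓ → 53875
ltv_sum2 = 61611 + 73036 + 33124 + 70563 + 58529 + 14234 + 53875 = 364972

ltv_sum=188651, ltv_sum2=364972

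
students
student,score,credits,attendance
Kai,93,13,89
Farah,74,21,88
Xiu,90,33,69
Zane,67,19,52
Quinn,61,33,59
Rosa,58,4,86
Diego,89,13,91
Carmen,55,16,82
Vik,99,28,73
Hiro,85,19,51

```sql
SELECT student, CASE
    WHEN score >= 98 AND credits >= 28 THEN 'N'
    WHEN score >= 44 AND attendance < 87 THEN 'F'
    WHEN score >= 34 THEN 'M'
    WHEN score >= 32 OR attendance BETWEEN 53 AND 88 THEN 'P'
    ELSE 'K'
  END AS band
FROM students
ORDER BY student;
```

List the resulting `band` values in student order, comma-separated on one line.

F, M, M, F, M, F, F, N, F, F

student=Carmen: score >= 44 AND attendance < 87 → F
student=Diego: score >= 34 → M
student=Farah: score >= 34 → M
student=Hiro: score >= 44 AND attendance < 87 → F
student=Kai: score >= 34 → M
student=Quinn: score >= 44 AND attendance < 87 → F
student=Rosa: score >= 44 AND attendance < 87 → F
student=Vik: score >= 98 AND credits >= 28 → N
student=Xiu: score >= 44 AND attendance < 87 → F
student=Zane: score >= 44 AND attendance < 87 → F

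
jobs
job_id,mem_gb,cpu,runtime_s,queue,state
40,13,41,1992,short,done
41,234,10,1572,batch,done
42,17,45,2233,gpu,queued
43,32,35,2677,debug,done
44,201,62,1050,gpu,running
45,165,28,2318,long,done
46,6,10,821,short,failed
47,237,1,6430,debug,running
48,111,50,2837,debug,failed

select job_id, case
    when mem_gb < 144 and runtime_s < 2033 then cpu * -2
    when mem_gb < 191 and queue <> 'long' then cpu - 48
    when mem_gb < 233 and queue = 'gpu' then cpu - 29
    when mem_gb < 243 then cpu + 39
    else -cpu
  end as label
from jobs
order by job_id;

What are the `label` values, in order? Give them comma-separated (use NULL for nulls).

job_id=40: mem_gb < 144 and runtime_s < 2033 → -82
job_id=41: mem_gb < 243 → 49
job_id=42: mem_gb < 191 and queue <> 'long' → -3
job_id=43: mem_gb < 191 and queue <> 'long' → -13
job_id=44: mem_gb < 233 and queue = 'gpu' → 33
job_id=45: mem_gb < 243 → 67
job_id=46: mem_gb < 144 and runtime_s < 2033 → -20
job_id=47: mem_gb < 243 → 40
job_id=48: mem_gb < 191 and queue <> 'long' → 2

-82, 49, -3, -13, 33, 67, -20, 40, 2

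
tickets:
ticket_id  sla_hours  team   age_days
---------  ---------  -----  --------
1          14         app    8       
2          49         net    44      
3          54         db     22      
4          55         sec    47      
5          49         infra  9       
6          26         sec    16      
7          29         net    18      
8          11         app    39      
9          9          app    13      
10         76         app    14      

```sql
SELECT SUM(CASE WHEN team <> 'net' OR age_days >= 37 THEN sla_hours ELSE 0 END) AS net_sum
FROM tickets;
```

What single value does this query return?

ticket_id=1: ✓ → 14
ticket_id=2: ✓ → 49
ticket_id=3: ✓ → 54
ticket_id=4: ✓ → 55
ticket_id=5: ✓ → 49
ticket_id=6: ✓ → 26
ticket_id=7: ✗
ticket_id=8: ✓ → 11
ticket_id=9: ✓ → 9
ticket_id=10: ✓ → 76
net_sum = 14 + 49 + 54 + 55 + 49 + 26 + 11 + 9 + 76 = 343

343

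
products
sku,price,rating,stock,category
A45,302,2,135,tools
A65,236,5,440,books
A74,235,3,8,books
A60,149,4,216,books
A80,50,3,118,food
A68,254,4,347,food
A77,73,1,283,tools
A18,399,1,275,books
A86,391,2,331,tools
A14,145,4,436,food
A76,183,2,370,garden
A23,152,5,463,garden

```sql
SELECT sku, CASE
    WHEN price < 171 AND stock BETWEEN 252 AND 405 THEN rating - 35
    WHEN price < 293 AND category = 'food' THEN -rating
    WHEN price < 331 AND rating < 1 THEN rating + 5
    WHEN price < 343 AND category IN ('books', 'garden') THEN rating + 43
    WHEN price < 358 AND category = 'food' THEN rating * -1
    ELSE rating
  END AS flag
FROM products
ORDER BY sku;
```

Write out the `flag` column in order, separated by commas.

sku=A14: price < 293 AND category = 'food' → -4
sku=A18: ELSE → 1
sku=A23: price < 343 AND category IN ('books', 'garden') → 48
sku=A45: ELSE → 2
sku=A60: price < 343 AND category IN ('books', 'garden') → 47
sku=A65: price < 343 AND category IN ('books', 'garden') → 48
sku=A68: price < 293 AND category = 'food' → -4
sku=A74: price < 343 AND category IN ('books', 'garden') → 46
sku=A76: price < 343 AND category IN ('books', 'garden') → 45
sku=A77: price < 171 AND stock BETWEEN 252 AND 405 → -34
sku=A80: price < 293 AND category = 'food' → -3
sku=A86: ELSE → 2

-4, 1, 48, 2, 47, 48, -4, 46, 45, -34, -3, 2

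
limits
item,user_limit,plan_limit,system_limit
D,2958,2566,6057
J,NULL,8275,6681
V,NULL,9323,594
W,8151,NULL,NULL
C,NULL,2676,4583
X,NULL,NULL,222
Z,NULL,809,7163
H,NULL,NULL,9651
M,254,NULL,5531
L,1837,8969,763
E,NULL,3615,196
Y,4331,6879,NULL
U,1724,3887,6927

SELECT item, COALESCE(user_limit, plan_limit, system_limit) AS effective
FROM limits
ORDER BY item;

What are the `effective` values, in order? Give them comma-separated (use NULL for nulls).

item=C: user_limit=NULL, plan_limit=2676 → 2676
item=D: user_limit=2958 → 2958
item=E: user_limit=NULL, plan_limit=3615 → 3615
item=H: user_limit=NULL, plan_limit=NULL, system_limit=9651 → 9651
item=J: user_limit=NULL, plan_limit=8275 → 8275
item=L: user_limit=1837 → 1837
item=M: user_limit=254 → 254
item=U: user_limit=1724 → 1724
item=V: user_limit=NULL, plan_limit=9323 → 9323
item=W: user_limit=8151 → 8151
item=X: user_limit=NULL, plan_limit=NULL, system_limit=222 → 222
item=Y: user_limit=4331 → 4331
item=Z: user_limit=NULL, plan_limit=809 → 809

2676, 2958, 3615, 9651, 8275, 1837, 254, 1724, 9323, 8151, 222, 4331, 809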